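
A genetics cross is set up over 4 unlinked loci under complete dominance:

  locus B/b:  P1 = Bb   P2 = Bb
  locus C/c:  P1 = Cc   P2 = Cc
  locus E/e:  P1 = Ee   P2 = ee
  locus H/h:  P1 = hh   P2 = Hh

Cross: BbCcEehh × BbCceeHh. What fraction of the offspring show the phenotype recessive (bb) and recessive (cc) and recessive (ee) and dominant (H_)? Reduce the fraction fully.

BbCcEehh gametes: BCEh×2, BCeh×2, BcEh×2, Bceh×2, bCEh×2, bCeh×2, bcEh×2, bceh×2
BbCceeHh gametes: BCeH×2, BCeh×2, BceH×2, Bceh×2, bCeH×2, bCeh×2, bceH×2, bceh×2
BbCcEehh×BbCceeHh grid (16·16=256): BBCCEeHh=4 BBCCEehh=4 BBCCeeHh=4 BBCCeehh=4 BBCcEeHh=8 BBCcEehh=8 BBCceeHh=8 BBCceehh=8 BBccEeHh=4 BBccEehh=4 BBcceeHh=4 BBcceehh=4 BbCCEeHh=8 BbCCEehh=8 BbCCeeHh=8 BbCCeehh=8 BbCcEeHh=16 BbCcEehh=16 BbCceeHh=16 BbCceehh=16 BbccEeHh=8 BbccEehh=8 BbcceeHh=8 Bbcceehh=8 bbCCEeHh=4 bbCCEehh=4 bbCCeeHh=4 bbCCeehh=4 bbCcEeHh=8 bbCcEehh=8 bbCceeHh=8 bbCceehh=8 bbccEeHh=4 bbccEehh=4 bbcceeHh=4 bbcceehh=4
bb cc ee H_ hits 4/256; gcd=4; 4÷4/256÷4 = 1/64

P(bb cc ee H_) = 1/64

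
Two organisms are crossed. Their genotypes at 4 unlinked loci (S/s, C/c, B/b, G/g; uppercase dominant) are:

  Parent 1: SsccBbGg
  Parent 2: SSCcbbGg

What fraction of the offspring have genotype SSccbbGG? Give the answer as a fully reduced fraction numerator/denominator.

SsccBbGg gametes: ScBG×2, ScBg×2, ScbG×2, Scbg×2, scBG×2, scBg×2, scbG×2, scbg×2
SSCcbbGg gametes: SCbG×4, SCbg×4, ScbG×4, Scbg×4
SsccBbGg×SSCcbbGg grid (16·16=256): SSCcBbGG=8 SSCcBbGg=16 SSCcBbgg=8 SSCcbbGG=8 SSCcbbGg=16 SSCcbbgg=8 SSccBbGG=8 SSccBbGg=16 SSccBbgg=8 SSccbbGG=8 SSccbbGg=16 SSccbbgg=8 SsCcBbGG=8 SsCcBbGg=16 SsCcBbgg=8 SsCcbbGG=8 SsCcbbGg=16 SsCcbbgg=8 SsccBbGG=8 SsccBbGg=16 SsccBbgg=8 SsccbbGG=8 SsccbbGg=16 Ssccbbgg=8
SSccbbGG hits 8/256; gcd=8; 8÷8/256÷8 = 1/32

P(SSccbbGG) = 1/32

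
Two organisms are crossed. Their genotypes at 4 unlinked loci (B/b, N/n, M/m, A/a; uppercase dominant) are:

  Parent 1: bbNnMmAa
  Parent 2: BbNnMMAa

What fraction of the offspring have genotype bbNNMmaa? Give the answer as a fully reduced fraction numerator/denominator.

bbNnMmAa gametes: bNMA×2, bNMa×2, bNmA×2, bNma×2, bnMA×2, bnMa×2, bnmA×2, bnma×2
BbNnMMAa gametes: BNMA×2, BNMa×2, BnMA×2, BnMa×2, bNMA×2, bNMa×2, bnMA×2, bnMa×2
bbNnMmAa×BbNnMMAa grid (16·16=256): BbNNMMAA=4 BbNNMMAa=8 BbNNMMaa=4 BbNNMmAA=4 BbNNMmAa=8 BbNNMmaa=4 BbNnMMAA=8 BbNnMMAa=16 BbNnMMaa=8 BbNnMmAA=8 BbNnMmAa=16 BbNnMmaa=8 BbnnMMAA=4 BbnnMMAa=8 BbnnMMaa=4 BbnnMmAA=4 BbnnMmAa=8 BbnnMmaa=4 bbNNMMAA=4 bbNNMMAa=8 bbNNMMaa=4 bbNNMmAA=4 bbNNMmAa=8 bbNNMmaa=4 bbNnMMAA=8 bbNnMMAa=16 bbNnMMaa=8 bbNnMmAA=8 bbNnMmAa=16 bbNnMmaa=8 bbnnMMAA=4 bbnnMMAa=8 bbnnMMaa=4 bbnnMmAA=4 bbnnMmAa=8 bbnnMmaa=4
bbNNMmaa hits 4/256; gcd=4; 4÷4/256÷4 = 1/64

P(bbNNMmaa) = 1/64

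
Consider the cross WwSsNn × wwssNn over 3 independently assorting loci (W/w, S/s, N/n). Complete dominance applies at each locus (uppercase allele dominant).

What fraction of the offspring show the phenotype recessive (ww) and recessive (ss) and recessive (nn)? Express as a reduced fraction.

WwSsNn gametes: WSN×1, WSn×1, WsN×1, Wsn×1, wSN×1, wSn×1, wsN×1, wsn×1
wwssNn gametes: wsN×4, wsn×4
WwSsNn×wwssNn grid (8·8=64): WwSsNN=4 WwSsNn=8 WwSsnn=4 WwssNN=4 WwssNn=8 Wwssnn=4 wwSsNN=4 wwSsNn=8 wwSsnn=4 wwssNN=4 wwssNn=8 wwssnn=4
ww ss nn hits 4/64; gcd=4; 4÷4/64÷4 = 1/16

P(ww ss nn) = 1/16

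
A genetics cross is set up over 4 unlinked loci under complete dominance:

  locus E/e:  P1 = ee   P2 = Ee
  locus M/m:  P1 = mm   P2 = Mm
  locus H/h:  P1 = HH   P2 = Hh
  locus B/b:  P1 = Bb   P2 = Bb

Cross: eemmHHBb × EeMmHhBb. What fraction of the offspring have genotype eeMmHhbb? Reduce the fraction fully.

P(eeMmHhbb) = 1/32

eemmHHBb gametes: emHB×8, emHb×8
EeMmHhBb gametes: EMHB×1, EMHb×1, EMhB×1, EMhb×1, EmHB×1, EmHb×1, EmhB×1, Emhb×1, eMHB×1, eMHb×1, eMhB×1, eMhb×1, emHB×1, emHb×1, emhB×1, emhb×1
eemmHHBb×EeMmHhBb grid (16·16=256): EeMmHHBB=8 EeMmHHBb=16 EeMmHHbb=8 EeMmHhBB=8 EeMmHhBb=16 EeMmHhbb=8 EemmHHBB=8 EemmHHBb=16 EemmHHbb=8 EemmHhBB=8 EemmHhBb=16 EemmHhbb=8 eeMmHHBB=8 eeMmHHBb=16 eeMmHHbb=8 eeMmHhBB=8 eeMmHhBb=16 eeMmHhbb=8 eemmHHBB=8 eemmHHBb=16 eemmHHbb=8 eemmHhBB=8 eemmHhBb=16 eemmHhbb=8
eeMmHhbb hits 8/256; gcd=8; 8÷8/256÷8 = 1/32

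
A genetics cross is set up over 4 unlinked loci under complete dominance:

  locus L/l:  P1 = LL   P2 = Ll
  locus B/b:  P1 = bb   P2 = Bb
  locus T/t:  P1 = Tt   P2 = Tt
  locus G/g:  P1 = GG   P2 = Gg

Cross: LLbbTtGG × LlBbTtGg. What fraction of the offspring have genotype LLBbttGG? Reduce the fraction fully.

LLbbTtGG gametes: LbTG×8, LbtG×8
LlBbTtGg gametes: LBTG×1, LBTg×1, LBtG×1, LBtg×1, LbTG×1, LbTg×1, LbtG×1, Lbtg×1, lBTG×1, lBTg×1, lBtG×1, lBtg×1, lbTG×1, lbTg×1, lbtG×1, lbtg×1
LLbbTtGG×LlBbTtGg grid (16·16=256): LLBbTTGG=8 LLBbTTGg=8 LLBbTtGG=16 LLBbTtGg=16 LLBbttGG=8 LLBbttGg=8 LLbbTTGG=8 LLbbTTGg=8 LLbbTtGG=16 LLbbTtGg=16 LLbbttGG=8 LLbbttGg=8 LlBbTTGG=8 LlBbTTGg=8 LlBbTtGG=16 LlBbTtGg=16 LlBbttGG=8 LlBbttGg=8 LlbbTTGG=8 LlbbTTGg=8 LlbbTtGG=16 LlbbTtGg=16 LlbbttGG=8 LlbbttGg=8
LLBbttGG hits 8/256; gcd=8; 8÷8/256÷8 = 1/32

P(LLBbttGG) = 1/32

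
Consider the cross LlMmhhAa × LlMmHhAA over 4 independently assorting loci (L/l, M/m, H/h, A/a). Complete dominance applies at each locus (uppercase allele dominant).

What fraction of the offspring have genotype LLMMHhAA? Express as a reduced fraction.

LlMmhhAa gametes: LMhA×2, LMha×2, LmhA×2, Lmha×2, lMhA×2, lMha×2, lmhA×2, lmha×2
LlMmHhAA gametes: LMHA×2, LMhA×2, LmHA×2, LmhA×2, lMHA×2, lMhA×2, lmHA×2, lmhA×2
LlMmhhAa×LlMmHhAA grid (16·16=256): LLMMHhAA=4 LLMMHhAa=4 LLMMhhAA=4 LLMMhhAa=4 LLMmHhAA=8 LLMmHhAa=8 LLMmhhAA=8 LLMmhhAa=8 LLmmHhAA=4 LLmmHhAa=4 LLmmhhAA=4 LLmmhhAa=4 LlMMHhAA=8 LlMMHhAa=8 LlMMhhAA=8 LlMMhhAa=8 LlMmHhAA=16 LlMmHhAa=16 LlMmhhAA=16 LlMmhhAa=16 LlmmHhAA=8 LlmmHhAa=8 LlmmhhAA=8 LlmmhhAa=8 llMMHhAA=4 llMMHhAa=4 llMMhhAA=4 llMMhhAa=4 llMmHhAA=8 llMmHhAa=8 llMmhhAA=8 llMmhhAa=8 llmmHhAA=4 llmmHhAa=4 llmmhhAA=4 llmmhhAa=4
LLMMHhAA hits 4/256; gcd=4; 4÷4/256÷4 = 1/64

P(LLMMHhAA) = 1/64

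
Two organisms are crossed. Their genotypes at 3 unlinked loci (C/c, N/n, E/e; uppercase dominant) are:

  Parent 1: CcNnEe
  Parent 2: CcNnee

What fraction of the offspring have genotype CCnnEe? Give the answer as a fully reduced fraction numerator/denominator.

P(CCnnEe) = 1/32

CcNnEe gametes: CNE×1, CNe×1, CnE×1, Cne×1, cNE×1, cNe×1, cnE×1, cne×1
CcNnee gametes: CNe×2, Cne×2, cNe×2, cne×2
CcNnEe×CcNnee grid (8·8=64): CCNNEe=2 CCNNee=2 CCNnEe=4 CCNnee=4 CCnnEe=2 CCnnee=2 CcNNEe=4 CcNNee=4 CcNnEe=8 CcNnee=8 CcnnEe=4 Ccnnee=4 ccNNEe=2 ccNNee=2 ccNnEe=4 ccNnee=4 ccnnEe=2 ccnnee=2
CCnnEe hits 2/64; gcd=2; 2÷2/64÷2 = 1/32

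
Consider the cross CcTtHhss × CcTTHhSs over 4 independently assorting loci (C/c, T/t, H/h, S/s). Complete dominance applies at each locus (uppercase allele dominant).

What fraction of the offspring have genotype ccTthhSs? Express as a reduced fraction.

P(ccTthhSs) = 1/64

CcTtHhss gametes: CTHs×2, CThs×2, CtHs×2, Cths×2, cTHs×2, cThs×2, ctHs×2, cths×2
CcTTHhSs gametes: CTHS×2, CTHs×2, CThS×2, CThs×2, cTHS×2, cTHs×2, cThS×2, cThs×2
CcTtHhss×CcTTHhSs grid (16·16=256): CCTTHHSs=4 CCTTHHss=4 CCTTHhSs=8 CCTTHhss=8 CCTThhSs=4 CCTThhss=4 CCTtHHSs=4 CCTtHHss=4 CCTtHhSs=8 CCTtHhss=8 CCTthhSs=4 CCTthhss=4 CcTTHHSs=8 CcTTHHss=8 CcTTHhSs=16 CcTTHhss=16 CcTThhSs=8 CcTThhss=8 CcTtHHSs=8 CcTtHHss=8 CcTtHhSs=16 CcTtHhss=16 CcTthhSs=8 CcTthhss=8 ccTTHHSs=4 ccTTHHss=4 ccTTHhSs=8 ccTTHhss=8 ccTThhSs=4 ccTThhss=4 ccTtHHSs=4 ccTtHHss=4 ccTtHhSs=8 ccTtHhss=8 ccTthhSs=4 ccTthhss=4
ccTthhSs hits 4/256; gcd=4; 4÷4/256÷4 = 1/64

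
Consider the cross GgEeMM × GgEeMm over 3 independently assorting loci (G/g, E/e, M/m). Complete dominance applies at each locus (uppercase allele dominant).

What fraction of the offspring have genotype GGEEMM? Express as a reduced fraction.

P(GGEEMM) = 1/32

GgEeMM gametes: GEM×2, GeM×2, gEM×2, geM×2
GgEeMm gametes: GEM×1, GEm×1, GeM×1, Gem×1, gEM×1, gEm×1, geM×1, gem×1
GgEeMM×GgEeMm grid (8·8=64): GGEEMM=2 GGEEMm=2 GGEeMM=4 GGEeMm=4 GGeeMM=2 GGeeMm=2 GgEEMM=4 GgEEMm=4 GgEeMM=8 GgEeMm=8 GgeeMM=4 GgeeMm=4 ggEEMM=2 ggEEMm=2 ggEeMM=4 ggEeMm=4 ggeeMM=2 ggeeMm=2
GGEEMM hits 2/64; gcd=2; 2÷2/64÷2 = 1/32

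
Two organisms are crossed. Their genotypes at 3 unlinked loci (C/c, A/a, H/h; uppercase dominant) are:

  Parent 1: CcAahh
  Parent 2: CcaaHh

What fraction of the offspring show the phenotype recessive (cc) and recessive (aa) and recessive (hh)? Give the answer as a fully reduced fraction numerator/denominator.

P(cc aa hh) = 1/16

CcAahh gametes: CAh×2, Cah×2, cAh×2, cah×2
CcaaHh gametes: CaH×2, Cah×2, caH×2, cah×2
CcAahh×CcaaHh grid (8·8=64): CCAaHh=4 CCAahh=4 CCaaHh=4 CCaahh=4 CcAaHh=8 CcAahh=8 CcaaHh=8 Ccaahh=8 ccAaHh=4 ccAahh=4 ccaaHh=4 ccaahh=4
cc aa hh hits 4/64; gcd=4; 4÷4/64÷4 = 1/16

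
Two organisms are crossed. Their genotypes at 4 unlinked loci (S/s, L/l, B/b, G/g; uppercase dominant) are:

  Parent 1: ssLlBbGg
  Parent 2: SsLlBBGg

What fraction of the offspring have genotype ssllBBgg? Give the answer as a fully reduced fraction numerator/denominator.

P(ssllBBgg) = 1/64

ssLlBbGg gametes: sLBG×2, sLBg×2, sLbG×2, sLbg×2, slBG×2, slBg×2, slbG×2, slbg×2
SsLlBBGg gametes: SLBG×2, SLBg×2, SlBG×2, SlBg×2, sLBG×2, sLBg×2, slBG×2, slBg×2
ssLlBbGg×SsLlBBGg grid (16·16=256): SsLLBBGG=4 SsLLBBGg=8 SsLLBBgg=4 SsLLBbGG=4 SsLLBbGg=8 SsLLBbgg=4 SsLlBBGG=8 SsLlBBGg=16 SsLlBBgg=8 SsLlBbGG=8 SsLlBbGg=16 SsLlBbgg=8 SsllBBGG=4 SsllBBGg=8 SsllBBgg=4 SsllBbGG=4 SsllBbGg=8 SsllBbgg=4 ssLLBBGG=4 ssLLBBGg=8 ssLLBBgg=4 ssLLBbGG=4 ssLLBbGg=8 ssLLBbgg=4 ssLlBBGG=8 ssLlBBGg=16 ssLlBBgg=8 ssLlBbGG=8 ssLlBbGg=16 ssLlBbgg=8 ssllBBGG=4 ssllBBGg=8 ssllBBgg=4 ssllBbGG=4 ssllBbGg=8 ssllBbgg=4
ssllBBgg hits 4/256; gcd=4; 4÷4/256÷4 = 1/64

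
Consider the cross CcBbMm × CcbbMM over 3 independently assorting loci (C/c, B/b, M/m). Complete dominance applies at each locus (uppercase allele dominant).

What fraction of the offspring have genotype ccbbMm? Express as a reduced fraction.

CcBbMm gametes: CBM×1, CBm×1, CbM×1, Cbm×1, cBM×1, cBm×1, cbM×1, cbm×1
CcbbMM gametes: CbM×4, cbM×4
CcBbMm×CcbbMM grid (8·8=64): CCBbMM=4 CCBbMm=4 CCbbMM=4 CCbbMm=4 CcBbMM=8 CcBbMm=8 CcbbMM=8 CcbbMm=8 ccBbMM=4 ccBbMm=4 ccbbMM=4 ccbbMm=4
ccbbMm hits 4/64; gcd=4; 4÷4/64÷4 = 1/16

P(ccbbMm) = 1/16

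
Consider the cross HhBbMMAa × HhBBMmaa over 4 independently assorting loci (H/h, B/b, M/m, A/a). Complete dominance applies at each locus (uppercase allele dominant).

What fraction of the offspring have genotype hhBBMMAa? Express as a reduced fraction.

P(hhBBMMAa) = 1/32

HhBbMMAa gametes: HBMA×2, HBMa×2, HbMA×2, HbMa×2, hBMA×2, hBMa×2, hbMA×2, hbMa×2
HhBBMmaa gametes: HBMa×4, HBma×4, hBMa×4, hBma×4
HhBbMMAa×HhBBMmaa grid (16·16=256): HHBBMMAa=8 HHBBMMaa=8 HHBBMmAa=8 HHBBMmaa=8 HHBbMMAa=8 HHBbMMaa=8 HHBbMmAa=8 HHBbMmaa=8 HhBBMMAa=16 HhBBMMaa=16 HhBBMmAa=16 HhBBMmaa=16 HhBbMMAa=16 HhBbMMaa=16 HhBbMmAa=16 HhBbMmaa=16 hhBBMMAa=8 hhBBMMaa=8 hhBBMmAa=8 hhBBMmaa=8 hhBbMMAa=8 hhBbMMaa=8 hhBbMmAa=8 hhBbMmaa=8
hhBBMMAa hits 8/256; gcd=8; 8÷8/256÷8 = 1/32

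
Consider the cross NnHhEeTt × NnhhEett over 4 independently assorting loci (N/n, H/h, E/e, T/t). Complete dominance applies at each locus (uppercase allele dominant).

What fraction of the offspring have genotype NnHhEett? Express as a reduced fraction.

P(NnHhEett) = 1/16

NnHhEeTt gametes: NHET×1, NHEt×1, NHeT×1, NHet×1, NhET×1, NhEt×1, NheT×1, Nhet×1, nHET×1, nHEt×1, nHeT×1, nHet×1, nhET×1, nhEt×1, nheT×1, nhet×1
NnhhEett gametes: NhEt×4, Nhet×4, nhEt×4, nhet×4
NnHhEeTt×NnhhEett grid (16·16=256): NNHhEETt=4 NNHhEEtt=4 NNHhEeTt=8 NNHhEett=8 NNHheeTt=4 NNHheett=4 NNhhEETt=4 NNhhEEtt=4 NNhhEeTt=8 NNhhEett=8 NNhheeTt=4 NNhheett=4 NnHhEETt=8 NnHhEEtt=8 NnHhEeTt=16 NnHhEett=16 NnHheeTt=8 NnHheett=8 NnhhEETt=8 NnhhEEtt=8 NnhhEeTt=16 NnhhEett=16 NnhheeTt=8 Nnhheett=8 nnHhEETt=4 nnHhEEtt=4 nnHhEeTt=8 nnHhEett=8 nnHheeTt=4 nnHheett=4 nnhhEETt=4 nnhhEEtt=4 nnhhEeTt=8 nnhhEett=8 nnhheeTt=4 nnhheett=4
NnHhEett hits 16/256; gcd=16; 16÷16/256÷16 = 1/16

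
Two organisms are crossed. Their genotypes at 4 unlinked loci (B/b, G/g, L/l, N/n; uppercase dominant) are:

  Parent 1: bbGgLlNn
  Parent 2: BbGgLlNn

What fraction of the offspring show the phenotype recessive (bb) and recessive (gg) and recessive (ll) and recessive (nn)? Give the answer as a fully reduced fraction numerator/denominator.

bbGgLlNn gametes: bGLN×2, bGLn×2, bGlN×2, bGln×2, bgLN×2, bgLn×2, bglN×2, bgln×2
BbGgLlNn gametes: BGLN×1, BGLn×1, BGlN×1, BGln×1, BgLN×1, BgLn×1, BglN×1, Bgln×1, bGLN×1, bGLn×1, bGlN×1, bGln×1, bgLN×1, bgLn×1, bglN×1, bgln×1
bbGgLlNn×BbGgLlNn grid (16·16=256): BbGGLLNN=2 BbGGLLNn=4 BbGGLLnn=2 BbGGLlNN=4 BbGGLlNn=8 BbGGLlnn=4 BbGGllNN=2 BbGGllNn=4 BbGGllnn=2 BbGgLLNN=4 BbGgLLNn=8 BbGgLLnn=4 BbGgLlNN=8 BbGgLlNn=16 BbGgLlnn=8 BbGgllNN=4 BbGgllNn=8 BbGgllnn=4 BbggLLNN=2 BbggLLNn=4 BbggLLnn=2 BbggLlNN=4 BbggLlNn=8 BbggLlnn=4 BbggllNN=2 BbggllNn=4 Bbggllnn=2 bbGGLLNN=2 bbGGLLNn=4 bbGGLLnn=2 bbGGLlNN=4 bbGGLlNn=8 bbGGLlnn=4 bbGGllNN=2 bbGGllNn=4 bbGGllnn=2 bbGgLLNN=4 bbGgLLNn=8 bbGgLLnn=4 bbGgLlNN=8 bbGgLlNn=16 bbGgLlnn=8 bbGgllNN=4 bbGgllNn=8 bbGgllnn=4 bbggLLNN=2 bbggLLNn=4 bbggLLnn=2 bbggLlNN=4 bbggLlNn=8 bbggLlnn=4 bbggllNN=2 bbggllNn=4 bbggllnn=2
bb gg ll nn hits 2/256; gcd=2; 2÷2/256÷2 = 1/128

P(bb gg ll nn) = 1/128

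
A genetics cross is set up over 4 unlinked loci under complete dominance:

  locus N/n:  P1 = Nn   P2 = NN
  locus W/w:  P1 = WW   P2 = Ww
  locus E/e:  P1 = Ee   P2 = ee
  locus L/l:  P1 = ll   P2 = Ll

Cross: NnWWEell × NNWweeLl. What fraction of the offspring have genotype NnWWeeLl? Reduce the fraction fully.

NnWWEell gametes: NWEl×4, NWel×4, nWEl×4, nWel×4
NNWweeLl gametes: NWeL×4, NWel×4, NweL×4, Nwel×4
NnWWEell×NNWweeLl grid (16·16=256): NNWWEeLl=16 NNWWEell=16 NNWWeeLl=16 NNWWeell=16 NNWwEeLl=16 NNWwEell=16 NNWweeLl=16 NNWweell=16 NnWWEeLl=16 NnWWEell=16 NnWWeeLl=16 NnWWeell=16 NnWwEeLl=16 NnWwEell=16 NnWweeLl=16 NnWweell=16
NnWWeeLl hits 16/256; gcd=16; 16÷16/256÷16 = 1/16

P(NnWWeeLl) = 1/16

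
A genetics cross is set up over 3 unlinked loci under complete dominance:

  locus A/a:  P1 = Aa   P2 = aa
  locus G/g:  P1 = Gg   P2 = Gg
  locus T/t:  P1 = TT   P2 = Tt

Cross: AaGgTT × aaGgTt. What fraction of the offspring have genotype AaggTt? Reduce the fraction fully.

AaGgTT gametes: AGT×2, AgT×2, aGT×2, agT×2
aaGgTt gametes: aGT×2, aGt×2, agT×2, agt×2
AaGgTT×aaGgTt grid (8·8=64): AaGGTT=4 AaGGTt=4 AaGgTT=8 AaGgTt=8 AaggTT=4 AaggTt=4 aaGGTT=4 aaGGTt=4 aaGgTT=8 aaGgTt=8 aaggTT=4 aaggTt=4
AaggTt hits 4/64; gcd=4; 4÷4/64÷4 = 1/16

P(AaggTt) = 1/16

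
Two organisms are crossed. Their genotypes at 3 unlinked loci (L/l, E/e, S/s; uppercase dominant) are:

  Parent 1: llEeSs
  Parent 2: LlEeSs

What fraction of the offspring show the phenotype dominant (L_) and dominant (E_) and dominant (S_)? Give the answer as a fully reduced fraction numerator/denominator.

P(L_ E_ S_) = 9/32

llEeSs gametes: lES×2, lEs×2, leS×2, les×2
LlEeSs gametes: LES×1, LEs×1, LeS×1, Les×1, lES×1, lEs×1, leS×1, les×1
llEeSs×LlEeSs grid (8·8=64): LlEESS=2 LlEESs=4 LlEEss=2 LlEeSS=4 LlEeSs=8 LlEess=4 LleeSS=2 LleeSs=4 Lleess=2 llEESS=2 llEESs=4 llEEss=2 llEeSS=4 llEeSs=8 llEess=4 lleeSS=2 lleeSs=4 lleess=2
L_ E_ S_ hits 18/64; gcd=2; 18÷2/64÷2 = 9/32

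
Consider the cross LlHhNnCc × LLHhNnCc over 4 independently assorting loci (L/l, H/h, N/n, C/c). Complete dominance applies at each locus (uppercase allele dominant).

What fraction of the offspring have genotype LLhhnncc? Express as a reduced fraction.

P(LLhhnncc) = 1/128

LlHhNnCc gametes: LHNC×1, LHNc×1, LHnC×1, LHnc×1, LhNC×1, LhNc×1, LhnC×1, Lhnc×1, lHNC×1, lHNc×1, lHnC×1, lHnc×1, lhNC×1, lhNc×1, lhnC×1, lhnc×1
LLHhNnCc gametes: LHNC×2, LHNc×2, LHnC×2, LHnc×2, LhNC×2, LhNc×2, LhnC×2, Lhnc×2
LlHhNnCc×LLHhNnCc grid (16·16=256): LLHHNNCC=2 LLHHNNCc=4 LLHHNNcc=2 LLHHNnCC=4 LLHHNnCc=8 LLHHNncc=4 LLHHnnCC=2 LLHHnnCc=4 LLHHnncc=2 LLHhNNCC=4 LLHhNNCc=8 LLHhNNcc=4 LLHhNnCC=8 LLHhNnCc=16 LLHhNncc=8 LLHhnnCC=4 LLHhnnCc=8 LLHhnncc=4 LLhhNNCC=2 LLhhNNCc=4 LLhhNNcc=2 LLhhNnCC=4 LLhhNnCc=8 LLhhNncc=4 LLhhnnCC=2 LLhhnnCc=4 LLhhnncc=2 LlHHNNCC=2 LlHHNNCc=4 LlHHNNcc=2 LlHHNnCC=4 LlHHNnCc=8 LlHHNncc=4 LlHHnnCC=2 LlHHnnCc=4 LlHHnncc=2 LlHhNNCC=4 LlHhNNCc=8 LlHhNNcc=4 LlHhNnCC=8 LlHhNnCc=16 LlHhNncc=8 LlHhnnCC=4 LlHhnnCc=8 LlHhnncc=4 LlhhNNCC=2 LlhhNNCc=4 LlhhNNcc=2 LlhhNnCC=4 LlhhNnCc=8 LlhhNncc=4 LlhhnnCC=2 LlhhnnCc=4 Llhhnncc=2
LLhhnncc hits 2/256; gcd=2; 2÷2/256÷2 = 1/128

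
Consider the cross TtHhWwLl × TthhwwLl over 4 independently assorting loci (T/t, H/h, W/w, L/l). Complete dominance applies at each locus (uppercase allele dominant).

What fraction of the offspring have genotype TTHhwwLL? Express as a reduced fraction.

TtHhWwLl gametes: THWL×1, THWl×1, THwL×1, THwl×1, ThWL×1, ThWl×1, ThwL×1, Thwl×1, tHWL×1, tHWl×1, tHwL×1, tHwl×1, thWL×1, thWl×1, thwL×1, thwl×1
TthhwwLl gametes: ThwL×4, Thwl×4, thwL×4, thwl×4
TtHhWwLl×TthhwwLl grid (16·16=256): TTHhWwLL=4 TTHhWwLl=8 TTHhWwll=4 TTHhwwLL=4 TTHhwwLl=8 TTHhwwll=4 TThhWwLL=4 TThhWwLl=8 TThhWwll=4 TThhwwLL=4 TThhwwLl=8 TThhwwll=4 TtHhWwLL=8 TtHhWwLl=16 TtHhWwll=8 TtHhwwLL=8 TtHhwwLl=16 TtHhwwll=8 TthhWwLL=8 TthhWwLl=16 TthhWwll=8 TthhwwLL=8 TthhwwLl=16 Tthhwwll=8 ttHhWwLL=4 ttHhWwLl=8 ttHhWwll=4 ttHhwwLL=4 ttHhwwLl=8 ttHhwwll=4 tthhWwLL=4 tthhWwLl=8 tthhWwll=4 tthhwwLL=4 tthhwwLl=8 tthhwwll=4
TTHhwwLL hits 4/256; gcd=4; 4÷4/256÷4 = 1/64

P(TTHhwwLL) = 1/64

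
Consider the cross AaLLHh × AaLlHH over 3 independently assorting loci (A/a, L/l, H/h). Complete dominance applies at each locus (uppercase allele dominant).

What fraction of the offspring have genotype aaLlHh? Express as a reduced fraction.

AaLLHh gametes: ALH×2, ALh×2, aLH×2, aLh×2
AaLlHH gametes: ALH×2, AlH×2, aLH×2, alH×2
AaLLHh×AaLlHH grid (8·8=64): AALLHH=4 AALLHh=4 AALlHH=4 AALlHh=4 AaLLHH=8 AaLLHh=8 AaLlHH=8 AaLlHh=8 aaLLHH=4 aaLLHh=4 aaLlHH=4 aaLlHh=4
aaLlHh hits 4/64; gcd=4; 4÷4/64÷4 = 1/16

P(aaLlHh) = 1/16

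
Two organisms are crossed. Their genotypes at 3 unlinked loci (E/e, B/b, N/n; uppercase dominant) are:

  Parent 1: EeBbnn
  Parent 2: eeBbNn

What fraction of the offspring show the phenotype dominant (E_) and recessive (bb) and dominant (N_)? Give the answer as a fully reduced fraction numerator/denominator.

EeBbnn gametes: EBn×2, Ebn×2, eBn×2, ebn×2
eeBbNn gametes: eBN×2, eBn×2, ebN×2, ebn×2
EeBbnn×eeBbNn grid (8·8=64): EeBBNn=4 EeBBnn=4 EeBbNn=8 EeBbnn=8 EebbNn=4 Eebbnn=4 eeBBNn=4 eeBBnn=4 eeBbNn=8 eeBbnn=8 eebbNn=4 eebbnn=4
E_ bb N_ hits 4/64; gcd=4; 4÷4/64÷4 = 1/16

P(E_ bb N_) = 1/16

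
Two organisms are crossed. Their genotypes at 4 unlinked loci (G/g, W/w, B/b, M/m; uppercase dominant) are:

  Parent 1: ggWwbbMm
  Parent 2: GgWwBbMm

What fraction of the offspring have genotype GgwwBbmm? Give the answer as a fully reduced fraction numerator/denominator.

ggWwbbMm gametes: gWbM×4, gWbm×4, gwbM×4, gwbm×4
GgWwBbMm gametes: GWBM×1, GWBm×1, GWbM×1, GWbm×1, GwBM×1, GwBm×1, GwbM×1, Gwbm×1, gWBM×1, gWBm×1, gWbM×1, gWbm×1, gwBM×1, gwBm×1, gwbM×1, gwbm×1
ggWwbbMm×GgWwBbMm grid (16·16=256): GgWWBbMM=4 GgWWBbMm=8 GgWWBbmm=4 GgWWbbMM=4 GgWWbbMm=8 GgWWbbmm=4 GgWwBbMM=8 GgWwBbMm=16 GgWwBbmm=8 GgWwbbMM=8 GgWwbbMm=16 GgWwbbmm=8 GgwwBbMM=4 GgwwBbMm=8 GgwwBbmm=4 GgwwbbMM=4 GgwwbbMm=8 Ggwwbbmm=4 ggWWBbMM=4 ggWWBbMm=8 ggWWBbmm=4 ggWWbbMM=4 ggWWbbMm=8 ggWWbbmm=4 ggWwBbMM=8 ggWwBbMm=16 ggWwBbmm=8 ggWwbbMM=8 ggWwbbMm=16 ggWwbbmm=8 ggwwBbMM=4 ggwwBbMm=8 ggwwBbmm=4 ggwwbbMM=4 ggwwbbMm=8 ggwwbbmm=4
GgwwBbmm hits 4/256; gcd=4; 4÷4/256÷4 = 1/64

P(GgwwBbmm) = 1/64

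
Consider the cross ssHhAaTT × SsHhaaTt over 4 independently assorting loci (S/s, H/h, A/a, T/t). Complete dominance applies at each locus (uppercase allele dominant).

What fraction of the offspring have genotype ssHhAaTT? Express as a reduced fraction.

ssHhAaTT gametes: sHAT×4, sHaT×4, shAT×4, shaT×4
SsHhaaTt gametes: SHaT×2, SHat×2, ShaT×2, Shat×2, sHaT×2, sHat×2, shaT×2, shat×2
ssHhAaTT×SsHhaaTt grid (16·16=256): SsHHAaTT=8 SsHHAaTt=8 SsHHaaTT=8 SsHHaaTt=8 SsHhAaTT=16 SsHhAaTt=16 SsHhaaTT=16 SsHhaaTt=16 SshhAaTT=8 SshhAaTt=8 SshhaaTT=8 SshhaaTt=8 ssHHAaTT=8 ssHHAaTt=8 ssHHaaTT=8 ssHHaaTt=8 ssHhAaTT=16 ssHhAaTt=16 ssHhaaTT=16 ssHhaaTt=16 sshhAaTT=8 sshhAaTt=8 sshhaaTT=8 sshhaaTt=8
ssHhAaTT hits 16/256; gcd=16; 16÷16/256÷16 = 1/16

P(ssHhAaTT) = 1/16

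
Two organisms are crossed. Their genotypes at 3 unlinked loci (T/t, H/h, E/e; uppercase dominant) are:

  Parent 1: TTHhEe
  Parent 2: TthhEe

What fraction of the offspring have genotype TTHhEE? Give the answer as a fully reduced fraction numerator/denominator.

P(TTHhEE) = 1/16

TTHhEe gametes: THE×2, THe×2, ThE×2, The×2
TthhEe gametes: ThE×2, The×2, thE×2, the×2
TTHhEe×TthhEe grid (8·8=64): TTHhEE=4 TTHhEe=8 TTHhee=4 TThhEE=4 TThhEe=8 TThhee=4 TtHhEE=4 TtHhEe=8 TtHhee=4 TthhEE=4 TthhEe=8 Tthhee=4
TTHhEE hits 4/64; gcd=4; 4÷4/64÷4 = 1/16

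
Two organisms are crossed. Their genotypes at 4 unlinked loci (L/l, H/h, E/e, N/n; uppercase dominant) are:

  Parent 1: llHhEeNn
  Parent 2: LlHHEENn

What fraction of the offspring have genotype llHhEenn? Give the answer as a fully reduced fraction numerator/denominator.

llHhEeNn gametes: lHEN×2, lHEn×2, lHeN×2, lHen×2, lhEN×2, lhEn×2, lheN×2, lhen×2
LlHHEENn gametes: LHEN×4, LHEn×4, lHEN×4, lHEn×4
llHhEeNn×LlHHEENn grid (16·16=256): LlHHEENN=8 LlHHEENn=16 LlHHEEnn=8 LlHHEeNN=8 LlHHEeNn=16 LlHHEenn=8 LlHhEENN=8 LlHhEENn=16 LlHhEEnn=8 LlHhEeNN=8 LlHhEeNn=16 LlHhEenn=8 llHHEENN=8 llHHEENn=16 llHHEEnn=8 llHHEeNN=8 llHHEeNn=16 llHHEenn=8 llHhEENN=8 llHhEENn=16 llHhEEnn=8 llHhEeNN=8 llHhEeNn=16 llHhEenn=8
llHhEenn hits 8/256; gcd=8; 8÷8/256÷8 = 1/32

P(llHhEenn) = 1/32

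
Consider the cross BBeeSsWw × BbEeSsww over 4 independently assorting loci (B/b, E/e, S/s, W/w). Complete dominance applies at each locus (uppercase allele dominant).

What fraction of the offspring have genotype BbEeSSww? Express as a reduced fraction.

BBeeSsWw gametes: BeSW×4, BeSw×4, BesW×4, Besw×4
BbEeSsww gametes: BESw×2, BEsw×2, BeSw×2, Besw×2, bESw×2, bEsw×2, beSw×2, besw×2
BBeeSsWw×BbEeSsww grid (16·16=256): BBEeSSWw=8 BBEeSSww=8 BBEeSsWw=16 BBEeSsww=16 BBEessWw=8 BBEessww=8 BBeeSSWw=8 BBeeSSww=8 BBeeSsWw=16 BBeeSsww=16 BBeessWw=8 BBeessww=8 BbEeSSWw=8 BbEeSSww=8 BbEeSsWw=16 BbEeSsww=16 BbEessWw=8 BbEessww=8 BbeeSSWw=8 BbeeSSww=8 BbeeSsWw=16 BbeeSsww=16 BbeessWw=8 Bbeessww=8
BbEeSSww hits 8/256; gcd=8; 8÷8/256÷8 = 1/32

P(BbEeSSww) = 1/32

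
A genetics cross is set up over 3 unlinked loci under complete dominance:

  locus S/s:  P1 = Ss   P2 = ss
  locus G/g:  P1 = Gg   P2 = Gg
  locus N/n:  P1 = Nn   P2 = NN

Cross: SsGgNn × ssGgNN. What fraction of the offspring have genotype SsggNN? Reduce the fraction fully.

SsGgNn gametes: SGN×1, SGn×1, SgN×1, Sgn×1, sGN×1, sGn×1, sgN×1, sgn×1
ssGgNN gametes: sGN×4, sgN×4
SsGgNn×ssGgNN grid (8·8=64): SsGGNN=4 SsGGNn=4 SsGgNN=8 SsGgNn=8 SsggNN=4 SsggNn=4 ssGGNN=4 ssGGNn=4 ssGgNN=8 ssGgNn=8 ssggNN=4 ssggNn=4
SsggNN hits 4/64; gcd=4; 4÷4/64÷4 = 1/16

P(SsggNN) = 1/16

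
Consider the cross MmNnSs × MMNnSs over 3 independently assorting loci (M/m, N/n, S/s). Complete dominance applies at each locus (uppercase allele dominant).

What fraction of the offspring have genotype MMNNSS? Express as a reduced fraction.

MmNnSs gametes: MNS×1, MNs×1, MnS×1, Mns×1, mNS×1, mNs×1, mnS×1, mns×1
MMNnSs gametes: MNS×2, MNs×2, MnS×2, Mns×2
MmNnSs×MMNnSs grid (8·8=64): MMNNSS=2 MMNNSs=4 MMNNss=2 MMNnSS=4 MMNnSs=8 MMNnss=4 MMnnSS=2 MMnnSs=4 MMnnss=2 MmNNSS=2 MmNNSs=4 MmNNss=2 MmNnSS=4 MmNnSs=8 MmNnss=4 MmnnSS=2 MmnnSs=4 Mmnnss=2
MMNNSS hits 2/64; gcd=2; 2÷2/64÷2 = 1/32

P(MMNNSS) = 1/32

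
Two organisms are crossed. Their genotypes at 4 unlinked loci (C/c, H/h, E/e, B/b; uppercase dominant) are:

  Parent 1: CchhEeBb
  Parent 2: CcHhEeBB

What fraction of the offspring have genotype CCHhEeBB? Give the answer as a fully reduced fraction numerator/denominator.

CchhEeBb gametes: ChEB×2, ChEb×2, CheB×2, Cheb×2, chEB×2, chEb×2, cheB×2, cheb×2
CcHhEeBB gametes: CHEB×2, CHeB×2, ChEB×2, CheB×2, cHEB×2, cHeB×2, chEB×2, cheB×2
CchhEeBb×CcHhEeBB grid (16·16=256): CCHhEEBB=4 CCHhEEBb=4 CCHhEeBB=8 CCHhEeBb=8 CCHheeBB=4 CCHheeBb=4 CChhEEBB=4 CChhEEBb=4 CChhEeBB=8 CChhEeBb=8 CChheeBB=4 CChheeBb=4 CcHhEEBB=8 CcHhEEBb=8 CcHhEeBB=16 CcHhEeBb=16 CcHheeBB=8 CcHheeBb=8 CchhEEBB=8 CchhEEBb=8 CchhEeBB=16 CchhEeBb=16 CchheeBB=8 CchheeBb=8 ccHhEEBB=4 ccHhEEBb=4 ccHhEeBB=8 ccHhEeBb=8 ccHheeBB=4 ccHheeBb=4 cchhEEBB=4 cchhEEBb=4 cchhEeBB=8 cchhEeBb=8 cchheeBB=4 cchheeBb=4
CCHhEeBB hits 8/256; gcd=8; 8÷8/256÷8 = 1/32

P(CCHhEeBB) = 1/32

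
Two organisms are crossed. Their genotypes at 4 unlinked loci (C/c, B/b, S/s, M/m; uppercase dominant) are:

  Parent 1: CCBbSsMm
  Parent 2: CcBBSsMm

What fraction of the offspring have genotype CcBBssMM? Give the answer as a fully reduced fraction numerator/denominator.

CCBbSsMm gametes: CBSM×2, CBSm×2, CBsM×2, CBsm×2, CbSM×2, CbSm×2, CbsM×2, Cbsm×2
CcBBSsMm gametes: CBSM×2, CBSm×2, CBsM×2, CBsm×2, cBSM×2, cBSm×2, cBsM×2, cBsm×2
CCBbSsMm×CcBBSsMm grid (16·16=256): CCBBSSMM=4 CCBBSSMm=8 CCBBSSmm=4 CCBBSsMM=8 CCBBSsMm=16 CCBBSsmm=8 CCBBssMM=4 CCBBssMm=8 CCBBssmm=4 CCBbSSMM=4 CCBbSSMm=8 CCBbSSmm=4 CCBbSsMM=8 CCBbSsMm=16 CCBbSsmm=8 CCBbssMM=4 CCBbssMm=8 CCBbssmm=4 CcBBSSMM=4 CcBBSSMm=8 CcBBSSmm=4 CcBBSsMM=8 CcBBSsMm=16 CcBBSsmm=8 CcBBssMM=4 CcBBssMm=8 CcBBssmm=4 CcBbSSMM=4 CcBbSSMm=8 CcBbSSmm=4 CcBbSsMM=8 CcBbSsMm=16 CcBbSsmm=8 CcBbssMM=4 CcBbssMm=8 CcBbssmm=4
CcBBssMM hits 4/256; gcd=4; 4÷4/256÷4 = 1/64

P(CcBBssMM) = 1/64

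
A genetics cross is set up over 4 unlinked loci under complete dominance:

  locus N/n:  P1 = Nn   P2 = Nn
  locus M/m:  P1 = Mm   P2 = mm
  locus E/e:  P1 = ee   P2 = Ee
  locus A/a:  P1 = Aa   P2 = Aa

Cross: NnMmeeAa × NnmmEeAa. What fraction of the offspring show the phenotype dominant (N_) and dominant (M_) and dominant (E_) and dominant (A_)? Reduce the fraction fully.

NnMmeeAa gametes: NMeA×2, NMea×2, NmeA×2, Nmea×2, nMeA×2, nMea×2, nmeA×2, nmea×2
NnmmEeAa gametes: NmEA×2, NmEa×2, NmeA×2, Nmea×2, nmEA×2, nmEa×2, nmeA×2, nmea×2
NnMmeeAa×NnmmEeAa grid (16·16=256): NNMmEeAA=4 NNMmEeAa=8 NNMmEeaa=4 NNMmeeAA=4 NNMmeeAa=8 NNMmeeaa=4 NNmmEeAA=4 NNmmEeAa=8 NNmmEeaa=4 NNmmeeAA=4 NNmmeeAa=8 NNmmeeaa=4 NnMmEeAA=8 NnMmEeAa=16 NnMmEeaa=8 NnMmeeAA=8 NnMmeeAa=16 NnMmeeaa=8 NnmmEeAA=8 NnmmEeAa=16 NnmmEeaa=8 NnmmeeAA=8 NnmmeeAa=16 Nnmmeeaa=8 nnMmEeAA=4 nnMmEeAa=8 nnMmEeaa=4 nnMmeeAA=4 nnMmeeAa=8 nnMmeeaa=4 nnmmEeAA=4 nnmmEeAa=8 nnmmEeaa=4 nnmmeeAA=4 nnmmeeAa=8 nnmmeeaa=4
N_ M_ E_ A_ hits 36/256; gcd=4; 36÷4/256÷4 = 9/64

P(N_ M_ E_ A_) = 9/64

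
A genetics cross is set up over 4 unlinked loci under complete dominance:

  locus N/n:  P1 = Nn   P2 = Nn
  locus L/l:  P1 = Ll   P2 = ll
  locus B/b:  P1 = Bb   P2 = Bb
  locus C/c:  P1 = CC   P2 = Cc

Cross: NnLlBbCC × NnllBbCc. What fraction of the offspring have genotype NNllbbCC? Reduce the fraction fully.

NnLlBbCC gametes: NLBC×2, NLbC×2, NlBC×2, NlbC×2, nLBC×2, nLbC×2, nlBC×2, nlbC×2
NnllBbCc gametes: NlBC×2, NlBc×2, NlbC×2, Nlbc×2, nlBC×2, nlBc×2, nlbC×2, nlbc×2
NnLlBbCC×NnllBbCc grid (16·16=256): NNLlBBCC=4 NNLlBBCc=4 NNLlBbCC=8 NNLlBbCc=8 NNLlbbCC=4 NNLlbbCc=4 NNllBBCC=4 NNllBBCc=4 NNllBbCC=8 NNllBbCc=8 NNllbbCC=4 NNllbbCc=4 NnLlBBCC=8 NnLlBBCc=8 NnLlBbCC=16 NnLlBbCc=16 NnLlbbCC=8 NnLlbbCc=8 NnllBBCC=8 NnllBBCc=8 NnllBbCC=16 NnllBbCc=16 NnllbbCC=8 NnllbbCc=8 nnLlBBCC=4 nnLlBBCc=4 nnLlBbCC=8 nnLlBbCc=8 nnLlbbCC=4 nnLlbbCc=4 nnllBBCC=4 nnllBBCc=4 nnllBbCC=8 nnllBbCc=8 nnllbbCC=4 nnllbbCc=4
NNllbbCC hits 4/256; gcd=4; 4÷4/256÷4 = 1/64

P(NNllbbCC) = 1/64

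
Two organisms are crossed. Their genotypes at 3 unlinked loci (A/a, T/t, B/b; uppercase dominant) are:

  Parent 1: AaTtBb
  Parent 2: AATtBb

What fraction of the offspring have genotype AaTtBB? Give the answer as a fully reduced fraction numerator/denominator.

P(AaTtBB) = 1/16

AaTtBb gametes: ATB×1, ATb×1, AtB×1, Atb×1, aTB×1, aTb×1, atB×1, atb×1
AATtBb gametes: ATB×2, ATb×2, AtB×2, Atb×2
AaTtBb×AATtBb grid (8·8=64): AATTBB=2 AATTBb=4 AATTbb=2 AATtBB=4 AATtBb=8 AATtbb=4 AAttBB=2 AAttBb=4 AAttbb=2 AaTTBB=2 AaTTBb=4 AaTTbb=2 AaTtBB=4 AaTtBb=8 AaTtbb=4 AattBB=2 AattBb=4 Aattbb=2
AaTtBB hits 4/64; gcd=4; 4÷4/64÷4 = 1/16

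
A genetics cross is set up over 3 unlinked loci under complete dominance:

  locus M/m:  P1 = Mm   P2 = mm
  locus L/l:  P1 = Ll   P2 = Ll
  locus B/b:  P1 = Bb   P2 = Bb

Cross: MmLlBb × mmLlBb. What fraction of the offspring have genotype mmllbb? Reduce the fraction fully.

P(mmllbb) = 1/32

MmLlBb gametes: MLB×1, MLb×1, MlB×1, Mlb×1, mLB×1, mLb×1, mlB×1, mlb×1
mmLlBb gametes: mLB×2, mLb×2, mlB×2, mlb×2
MmLlBb×mmLlBb grid (8·8=64): MmLLBB=2 MmLLBb=4 MmLLbb=2 MmLlBB=4 MmLlBb=8 MmLlbb=4 MmllBB=2 MmllBb=4 Mmllbb=2 mmLLBB=2 mmLLBb=4 mmLLbb=2 mmLlBB=4 mmLlBb=8 mmLlbb=4 mmllBB=2 mmllBb=4 mmllbb=2
mmllbb hits 2/64; gcd=2; 2÷2/64÷2 = 1/32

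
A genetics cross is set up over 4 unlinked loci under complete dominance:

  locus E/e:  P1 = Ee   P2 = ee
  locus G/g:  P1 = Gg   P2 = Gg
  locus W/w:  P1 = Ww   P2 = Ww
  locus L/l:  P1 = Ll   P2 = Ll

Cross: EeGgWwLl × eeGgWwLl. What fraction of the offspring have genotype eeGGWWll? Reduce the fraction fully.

EeGgWwLl gametes: EGWL×1, EGWl×1, EGwL×1, EGwl×1, EgWL×1, EgWl×1, EgwL×1, Egwl×1, eGWL×1, eGWl×1, eGwL×1, eGwl×1, egWL×1, egWl×1, egwL×1, egwl×1
eeGgWwLl gametes: eGWL×2, eGWl×2, eGwL×2, eGwl×2, egWL×2, egWl×2, egwL×2, egwl×2
EeGgWwLl×eeGgWwLl grid (16·16=256): EeGGWWLL=2 EeGGWWLl=4 EeGGWWll=2 EeGGWwLL=4 EeGGWwLl=8 EeGGWwll=4 EeGGwwLL=2 EeGGwwLl=4 EeGGwwll=2 EeGgWWLL=4 EeGgWWLl=8 EeGgWWll=4 EeGgWwLL=8 EeGgWwLl=16 EeGgWwll=8 EeGgwwLL=4 EeGgwwLl=8 EeGgwwll=4 EeggWWLL=2 EeggWWLl=4 EeggWWll=2 EeggWwLL=4 EeggWwLl=8 EeggWwll=4 EeggwwLL=2 EeggwwLl=4 Eeggwwll=2 eeGGWWLL=2 eeGGWWLl=4 eeGGWWll=2 eeGGWwLL=4 eeGGWwLl=8 eeGGWwll=4 eeGGwwLL=2 eeGGwwLl=4 eeGGwwll=2 eeGgWWLL=4 eeGgWWLl=8 eeGgWWll=4 eeGgWwLL=8 eeGgWwLl=16 eeGgWwll=8 eeGgwwLL=4 eeGgwwLl=8 eeGgwwll=4 eeggWWLL=2 eeggWWLl=4 eeggWWll=2 eeggWwLL=4 eeggWwLl=8 eeggWwll=4 eeggwwLL=2 eeggwwLl=4 eeggwwll=2
eeGGWWll hits 2/256; gcd=2; 2÷2/256÷2 = 1/128

P(eeGGWWll) = 1/128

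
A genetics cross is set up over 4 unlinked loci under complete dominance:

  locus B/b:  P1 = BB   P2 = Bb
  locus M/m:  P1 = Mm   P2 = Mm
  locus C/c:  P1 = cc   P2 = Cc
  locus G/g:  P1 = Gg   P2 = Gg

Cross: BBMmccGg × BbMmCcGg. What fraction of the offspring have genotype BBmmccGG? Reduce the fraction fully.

BBMmccGg gametes: BMcG×4, BMcg×4, BmcG×4, Bmcg×4
BbMmCcGg gametes: BMCG×1, BMCg×1, BMcG×1, BMcg×1, BmCG×1, BmCg×1, BmcG×1, Bmcg×1, bMCG×1, bMCg×1, bMcG×1, bMcg×1, bmCG×1, bmCg×1, bmcG×1, bmcg×1
BBMmccGg×BbMmCcGg grid (16·16=256): BBMMCcGG=4 BBMMCcGg=8 BBMMCcgg=4 BBMMccGG=4 BBMMccGg=8 BBMMccgg=4 BBMmCcGG=8 BBMmCcGg=16 BBMmCcgg=8 BBMmccGG=8 BBMmccGg=16 BBMmccgg=8 BBmmCcGG=4 BBmmCcGg=8 BBmmCcgg=4 BBmmccGG=4 BBmmccGg=8 BBmmccgg=4 BbMMCcGG=4 BbMMCcGg=8 BbMMCcgg=4 BbMMccGG=4 BbMMccGg=8 BbMMccgg=4 BbMmCcGG=8 BbMmCcGg=16 BbMmCcgg=8 BbMmccGG=8 BbMmccGg=16 BbMmccgg=8 BbmmCcGG=4 BbmmCcGg=8 BbmmCcgg=4 BbmmccGG=4 BbmmccGg=8 Bbmmccgg=4
BBmmccGG hits 4/256; gcd=4; 4÷4/256÷4 = 1/64

P(BBmmccGG) = 1/64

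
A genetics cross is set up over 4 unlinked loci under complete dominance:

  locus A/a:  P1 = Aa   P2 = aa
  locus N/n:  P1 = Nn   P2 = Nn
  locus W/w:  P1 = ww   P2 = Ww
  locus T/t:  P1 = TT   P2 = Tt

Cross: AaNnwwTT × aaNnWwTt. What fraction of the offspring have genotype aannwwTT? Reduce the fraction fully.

P(aannwwTT) = 1/32

AaNnwwTT gametes: ANwT×4, AnwT×4, aNwT×4, anwT×4
aaNnWwTt gametes: aNWT×2, aNWt×2, aNwT×2, aNwt×2, anWT×2, anWt×2, anwT×2, anwt×2
AaNnwwTT×aaNnWwTt grid (16·16=256): AaNNWwTT=8 AaNNWwTt=8 AaNNwwTT=8 AaNNwwTt=8 AaNnWwTT=16 AaNnWwTt=16 AaNnwwTT=16 AaNnwwTt=16 AannWwTT=8 AannWwTt=8 AannwwTT=8 AannwwTt=8 aaNNWwTT=8 aaNNWwTt=8 aaNNwwTT=8 aaNNwwTt=8 aaNnWwTT=16 aaNnWwTt=16 aaNnwwTT=16 aaNnwwTt=16 aannWwTT=8 aannWwTt=8 aannwwTT=8 aannwwTt=8
aannwwTT hits 8/256; gcd=8; 8÷8/256÷8 = 1/32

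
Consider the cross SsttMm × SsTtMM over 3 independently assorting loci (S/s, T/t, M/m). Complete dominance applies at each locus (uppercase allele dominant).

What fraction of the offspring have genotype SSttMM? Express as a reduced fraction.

P(SSttMM) = 1/16

SsttMm gametes: StM×2, Stm×2, stM×2, stm×2
SsTtMM gametes: STM×2, StM×2, sTM×2, stM×2
SsttMm×SsTtMM grid (8·8=64): SSTtMM=4 SSTtMm=4 SSttMM=4 SSttMm=4 SsTtMM=8 SsTtMm=8 SsttMM=8 SsttMm=8 ssTtMM=4 ssTtMm=4 ssttMM=4 ssttMm=4
SSttMM hits 4/64; gcd=4; 4÷4/64÷4 = 1/16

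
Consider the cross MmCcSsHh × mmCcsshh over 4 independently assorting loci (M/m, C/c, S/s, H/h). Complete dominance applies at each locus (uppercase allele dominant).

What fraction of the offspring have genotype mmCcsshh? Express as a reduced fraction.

P(mmCcsshh) = 1/16

MmCcSsHh gametes: MCSH×1, MCSh×1, MCsH×1, MCsh×1, McSH×1, McSh×1, McsH×1, Mcsh×1, mCSH×1, mCSh×1, mCsH×1, mCsh×1, mcSH×1, mcSh×1, mcsH×1, mcsh×1
mmCcsshh gametes: mCsh×8, mcsh×8
MmCcSsHh×mmCcsshh grid (16·16=256): MmCCSsHh=8 MmCCSshh=8 MmCCssHh=8 MmCCsshh=8 MmCcSsHh=16 MmCcSshh=16 MmCcssHh=16 MmCcsshh=16 MmccSsHh=8 MmccSshh=8 MmccssHh=8 Mmccsshh=8 mmCCSsHh=8 mmCCSshh=8 mmCCssHh=8 mmCCsshh=8 mmCcSsHh=16 mmCcSshh=16 mmCcssHh=16 mmCcsshh=16 mmccSsHh=8 mmccSshh=8 mmccssHh=8 mmccsshh=8
mmCcsshh hits 16/256; gcd=16; 16÷16/256÷16 = 1/16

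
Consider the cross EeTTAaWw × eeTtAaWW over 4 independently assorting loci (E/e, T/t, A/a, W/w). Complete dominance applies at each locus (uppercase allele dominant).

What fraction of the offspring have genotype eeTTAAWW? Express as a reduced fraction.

P(eeTTAAWW) = 1/32

EeTTAaWw gametes: ETAW×2, ETAw×2, ETaW×2, ETaw×2, eTAW×2, eTAw×2, eTaW×2, eTaw×2
eeTtAaWW gametes: eTAW×4, eTaW×4, etAW×4, etaW×4
EeTTAaWw×eeTtAaWW grid (16·16=256): EeTTAAWW=8 EeTTAAWw=8 EeTTAaWW=16 EeTTAaWw=16 EeTTaaWW=8 EeTTaaWw=8 EeTtAAWW=8 EeTtAAWw=8 EeTtAaWW=16 EeTtAaWw=16 EeTtaaWW=8 EeTtaaWw=8 eeTTAAWW=8 eeTTAAWw=8 eeTTAaWW=16 eeTTAaWw=16 eeTTaaWW=8 eeTTaaWw=8 eeTtAAWW=8 eeTtAAWw=8 eeTtAaWW=16 eeTtAaWw=16 eeTtaaWW=8 eeTtaaWw=8
eeTTAAWW hits 8/256; gcd=8; 8÷8/256÷8 = 1/32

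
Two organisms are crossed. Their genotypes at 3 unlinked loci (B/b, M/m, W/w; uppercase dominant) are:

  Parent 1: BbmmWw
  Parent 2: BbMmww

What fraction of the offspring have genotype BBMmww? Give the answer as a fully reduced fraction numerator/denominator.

BbmmWw gametes: BmW×2, Bmw×2, bmW×2, bmw×2
BbMmww gametes: BMw×2, Bmw×2, bMw×2, bmw×2
BbmmWw×BbMmww grid (8·8=64): BBMmWw=4 BBMmww=4 BBmmWw=4 BBmmww=4 BbMmWw=8 BbMmww=8 BbmmWw=8 Bbmmww=8 bbMmWw=4 bbMmww=4 bbmmWw=4 bbmmww=4
BBMmww hits 4/64; gcd=4; 4÷4/64÷4 = 1/16

P(BBMmww) = 1/16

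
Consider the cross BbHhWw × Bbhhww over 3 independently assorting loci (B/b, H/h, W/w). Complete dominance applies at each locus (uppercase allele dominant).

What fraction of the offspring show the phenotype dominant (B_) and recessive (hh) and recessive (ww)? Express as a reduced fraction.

P(B_ hh ww) = 3/16

BbHhWw gametes: BHW×1, BHw×1, BhW×1, Bhw×1, bHW×1, bHw×1, bhW×1, bhw×1
Bbhhww gametes: Bhw×4, bhw×4
BbHhWw×Bbhhww grid (8·8=64): BBHhWw=4 BBHhww=4 BBhhWw=4 BBhhww=4 BbHhWw=8 BbHhww=8 BbhhWw=8 Bbhhww=8 bbHhWw=4 bbHhww=4 bbhhWw=4 bbhhww=4
B_ hh ww hits 12/64; gcd=4; 12÷4/64÷4 = 3/16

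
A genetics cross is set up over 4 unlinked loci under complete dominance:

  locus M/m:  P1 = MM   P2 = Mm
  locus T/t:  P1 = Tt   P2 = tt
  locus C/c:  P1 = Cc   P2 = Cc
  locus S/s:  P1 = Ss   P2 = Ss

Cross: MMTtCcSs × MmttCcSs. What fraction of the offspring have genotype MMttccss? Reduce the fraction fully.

P(MMttccss) = 1/64

MMTtCcSs gametes: MTCS×2, MTCs×2, MTcS×2, MTcs×2, MtCS×2, MtCs×2, MtcS×2, Mtcs×2
MmttCcSs gametes: MtCS×2, MtCs×2, MtcS×2, Mtcs×2, mtCS×2, mtCs×2, mtcS×2, mtcs×2
MMTtCcSs×MmttCcSs grid (16·16=256): MMTtCCSS=4 MMTtCCSs=8 MMTtCCss=4 MMTtCcSS=8 MMTtCcSs=16 MMTtCcss=8 MMTtccSS=4 MMTtccSs=8 MMTtccss=4 MMttCCSS=4 MMttCCSs=8 MMttCCss=4 MMttCcSS=8 MMttCcSs=16 MMttCcss=8 MMttccSS=4 MMttccSs=8 MMttccss=4 MmTtCCSS=4 MmTtCCSs=8 MmTtCCss=4 MmTtCcSS=8 MmTtCcSs=16 MmTtCcss=8 MmTtccSS=4 MmTtccSs=8 MmTtccss=4 MmttCCSS=4 MmttCCSs=8 MmttCCss=4 MmttCcSS=8 MmttCcSs=16 MmttCcss=8 MmttccSS=4 MmttccSs=8 Mmttccss=4
MMttccss hits 4/256; gcd=4; 4÷4/256÷4 = 1/64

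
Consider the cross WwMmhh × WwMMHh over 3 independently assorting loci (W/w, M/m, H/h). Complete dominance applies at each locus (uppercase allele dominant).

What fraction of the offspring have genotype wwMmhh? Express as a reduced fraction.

WwMmhh gametes: WMh×2, Wmh×2, wMh×2, wmh×2
WwMMHh gametes: WMH×2, WMh×2, wMH×2, wMh×2
WwMmhh×WwMMHh grid (8·8=64): WWMMHh=4 WWMMhh=4 WWMmHh=4 WWMmhh=4 WwMMHh=8 WwMMhh=8 WwMmHh=8 WwMmhh=8 wwMMHh=4 wwMMhh=4 wwMmHh=4 wwMmhh=4
wwMmhh hits 4/64; gcd=4; 4÷4/64÷4 = 1/16

P(wwMmhh) = 1/16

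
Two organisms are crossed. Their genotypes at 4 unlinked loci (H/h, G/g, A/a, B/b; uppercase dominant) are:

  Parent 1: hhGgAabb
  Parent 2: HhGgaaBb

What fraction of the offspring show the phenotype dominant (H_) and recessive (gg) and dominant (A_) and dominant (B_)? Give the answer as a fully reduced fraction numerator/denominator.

P(H_ gg A_ B_) = 1/32

hhGgAabb gametes: hGAb×4, hGab×4, hgAb×4, hgab×4
HhGgaaBb gametes: HGaB×2, HGab×2, HgaB×2, Hgab×2, hGaB×2, hGab×2, hgaB×2, hgab×2
hhGgAabb×HhGgaaBb grid (16·16=256): HhGGAaBb=8 HhGGAabb=8 HhGGaaBb=8 HhGGaabb=8 HhGgAaBb=16 HhGgAabb=16 HhGgaaBb=16 HhGgaabb=16 HhggAaBb=8 HhggAabb=8 HhggaaBb=8 Hhggaabb=8 hhGGAaBb=8 hhGGAabb=8 hhGGaaBb=8 hhGGaabb=8 hhGgAaBb=16 hhGgAabb=16 hhGgaaBb=16 hhGgaabb=16 hhggAaBb=8 hhggAabb=8 hhggaaBb=8 hhggaabb=8
H_ gg A_ B_ hits 8/256; gcd=8; 8÷8/256÷8 = 1/32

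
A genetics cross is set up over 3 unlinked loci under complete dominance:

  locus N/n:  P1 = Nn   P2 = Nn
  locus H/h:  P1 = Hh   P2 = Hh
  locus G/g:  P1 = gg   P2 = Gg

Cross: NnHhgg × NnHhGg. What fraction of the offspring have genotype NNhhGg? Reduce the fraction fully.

P(NNhhGg) = 1/32

NnHhgg gametes: NHg×2, Nhg×2, nHg×2, nhg×2
NnHhGg gametes: NHG×1, NHg×1, NhG×1, Nhg×1, nHG×1, nHg×1, nhG×1, nhg×1
NnHhgg×NnHhGg grid (8·8=64): NNHHGg=2 NNHHgg=2 NNHhGg=4 NNHhgg=4 NNhhGg=2 NNhhgg=2 NnHHGg=4 NnHHgg=4 NnHhGg=8 NnHhgg=8 NnhhGg=4 Nnhhgg=4 nnHHGg=2 nnHHgg=2 nnHhGg=4 nnHhgg=4 nnhhGg=2 nnhhgg=2
NNhhGg hits 2/64; gcd=2; 2÷2/64÷2 = 1/32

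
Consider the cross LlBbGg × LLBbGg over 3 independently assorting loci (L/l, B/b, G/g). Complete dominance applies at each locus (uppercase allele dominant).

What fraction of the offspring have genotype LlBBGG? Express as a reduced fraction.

LlBbGg gametes: LBG×1, LBg×1, LbG×1, Lbg×1, lBG×1, lBg×1, lbG×1, lbg×1
LLBbGg gametes: LBG×2, LBg×2, LbG×2, Lbg×2
LlBbGg×LLBbGg grid (8·8=64): LLBBGG=2 LLBBGg=4 LLBBgg=2 LLBbGG=4 LLBbGg=8 LLBbgg=4 LLbbGG=2 LLbbGg=4 LLbbgg=2 LlBBGG=2 LlBBGg=4 LlBBgg=2 LlBbGG=4 LlBbGg=8 LlBbgg=4 LlbbGG=2 LlbbGg=4 Llbbgg=2
LlBBGG hits 2/64; gcd=2; 2÷2/64÷2 = 1/32

P(LlBBGG) = 1/32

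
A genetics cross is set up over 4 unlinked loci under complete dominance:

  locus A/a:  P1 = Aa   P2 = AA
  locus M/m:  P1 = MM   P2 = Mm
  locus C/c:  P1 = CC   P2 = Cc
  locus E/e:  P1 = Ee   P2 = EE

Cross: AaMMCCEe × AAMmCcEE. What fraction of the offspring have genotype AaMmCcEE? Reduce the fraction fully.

P(AaMmCcEE) = 1/16

AaMMCCEe gametes: AMCE×4, AMCe×4, aMCE×4, aMCe×4
AAMmCcEE gametes: AMCE×4, AMcE×4, AmCE×4, AmcE×4
AaMMCCEe×AAMmCcEE grid (16·16=256): AAMMCCEE=16 AAMMCCEe=16 AAMMCcEE=16 AAMMCcEe=16 AAMmCCEE=16 AAMmCCEe=16 AAMmCcEE=16 AAMmCcEe=16 AaMMCCEE=16 AaMMCCEe=16 AaMMCcEE=16 AaMMCcEe=16 AaMmCCEE=16 AaMmCCEe=16 AaMmCcEE=16 AaMmCcEe=16
AaMmCcEE hits 16/256; gcd=16; 16÷16/256÷16 = 1/16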